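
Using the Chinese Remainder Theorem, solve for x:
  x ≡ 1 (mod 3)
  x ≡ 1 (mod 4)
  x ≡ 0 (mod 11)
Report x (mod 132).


Moduli 3, 4, 11 are pairwise coprime; by CRT there is a unique solution modulo M = 3 · 4 · 11 = 132.
Solve pairwise, accumulating the modulus:
  Start with x ≡ 1 (mod 3).
  Combine with x ≡ 1 (mod 4): since gcd(3, 4) = 1, we get a unique residue mod 12.
    Write x = 1 + 3·t and substitute into x ≡ 1 (mod 4): 3·t ≡ 1 − 1 = 0 (mod 4).
    The inverse of 3 mod 4 is 3 (since 3·3 = 9 = 2·4 + 1), so t ≡ 3·0 = 0 ≡ 0 (mod 4).
    Then x = 1 + 3·0 = 1, valid modulo lcm(3, 4) = 12: x ≡ 1 (mod 12).
  Combine with x ≡ 0 (mod 11): since gcd(12, 11) = 1, we get a unique residue mod 132.
    Write x = 1 + 12·t and substitute into x ≡ 0 (mod 11): 12·t ≡ 0 − 1 = -1 (mod 11).
    Reduce coefficients mod 11: 1·t ≡ 10 (mod 11).
    So t ≡ 10 (mod 11).
    Then x = 1 + 12·10 = 121, valid modulo lcm(12, 11) = 132: x ≡ 121 (mod 132).
Verify: 121 mod 3 = 1 ✓, 121 mod 4 = 1 ✓, 121 mod 11 = 0 ✓.

x ≡ 121 (mod 132).


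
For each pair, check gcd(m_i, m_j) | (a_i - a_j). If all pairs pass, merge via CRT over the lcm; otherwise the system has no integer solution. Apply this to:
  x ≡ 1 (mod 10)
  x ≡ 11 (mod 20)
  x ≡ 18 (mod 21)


Moduli 10, 20, 21 are not pairwise coprime, so CRT works modulo lcm(m_i) when all pairwise compatibility conditions hold.
Pairwise compatibility: gcd(m_i, m_j) must divide a_i - a_j for every pair.
Merge one congruence at a time:
  Start: x ≡ 1 (mod 10).
  Combine with x ≡ 11 (mod 20): gcd(10, 20) = 10; 11 - 1 = 10, which IS divisible by 10, so compatible.
    Write x = 1 + 10·t and substitute into x ≡ 11 (mod 20): 10·t ≡ 11 − 1 = 10 (mod 20).
    Divide the congruence (and modulus) by g = 10: 1·t ≡ 1 (mod 2).
    So t ≡ 1 (mod 2).
    Then x = 1 + 10·1 = 11, valid modulo lcm(10, 20) = 20: x ≡ 11 (mod 20).
  Combine with x ≡ 18 (mod 21): gcd(20, 21) = 1; 18 - 11 = 7, which IS divisible by 1, so compatible.
    Write x = 11 + 20·t and substitute into x ≡ 18 (mod 21): 20·t ≡ 18 − 11 = 7 (mod 21).
    The inverse of 20 mod 21 is 20 (since 20·20 = 400 = 19·21 + 1), so t ≡ 20·7 = 140 ≡ 14 (mod 21).
    Then x = 11 + 20·14 = 291, valid modulo lcm(20, 21) = 420: x ≡ 291 (mod 420).
Verify: 291 mod 10 = 1, 291 mod 20 = 11, 291 mod 21 = 18.

x ≡ 291 (mod 420).


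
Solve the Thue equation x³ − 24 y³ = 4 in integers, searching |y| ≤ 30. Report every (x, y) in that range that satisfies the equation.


The equation is x³ - 24y³ = 4. For fixed y, x³ = 24·y³ + 4, so a solution requires the RHS to be a perfect cube.
Strategy: iterate y from -30 to 30, compute RHS = 24·y³ + 4, and check whether it is a (positive or negative) perfect cube.
Check small values of y:
  y = 0: RHS = 4 is not a perfect cube.
  y = 1: RHS = 28 is not a perfect cube.
  y = -1: RHS = -20 is not a perfect cube.
  y = 2: RHS = 196 is not a perfect cube.
  y = -2: RHS = -188 is not a perfect cube.
  y = 3: RHS = 652 is not a perfect cube.
  y = -3: RHS = -644 is not a perfect cube.
Continuing the search up to |y| = 30 finds no solutions either.
No (x, y) in the scanned range satisfies the equation.

No integer solutions with |y| ≤ 30.


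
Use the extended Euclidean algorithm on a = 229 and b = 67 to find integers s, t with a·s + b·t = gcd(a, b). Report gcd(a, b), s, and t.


Euclidean algorithm on (229, 67) — divide until remainder is 0:
  229 = 3 · 67 + 28
  67 = 2 · 28 + 11
  28 = 2 · 11 + 6
  11 = 1 · 6 + 5
  6 = 1 · 5 + 1
  5 = 5 · 1 + 0
gcd(229, 67) = 1.
Track Bezout coefficients alongside the remainders: start with r₀ = 229 = a·1 + b·0 (s = 1, t = 0) and r₁ = 67 = a·0 + b·1 (s = 0, t = 1); each new remainder r_{k+1} = r_{k-1} − q_k·r_k inherits s_{k+1} = s_{k-1} − q_k·s_k, t_{k+1} = t_{k-1} − q_k·t_k, so r_k = a·s_k + b·t_k at every step:
  q = 3: r = 28, s = 1 − 3·0 = 1, t = 0 − 3·1 = -3  (check: 229·1 + 67·(-3) = 28)
  q = 2: r = 11, s = 0 − 2·1 = -2, t = 1 − 2·(-3) = 7  (check: 229·(-2) + 67·7 = 11)
  q = 2: r = 6, s = 1 − 2·(-2) = 5, t = -3 − 2·7 = -17  (check: 229·5 + 67·(-17) = 6)
  q = 1: r = 5, s = -2 − 1·5 = -7, t = 7 − 1·(-17) = 24  (check: 229·(-7) + 67·24 = 5)
  q = 1: r = 1, s = 5 − 1·(-7) = 12, t = -17 − 1·24 = -41  (check: 229·12 + 67·(-41) = 1)
The row with r = 1 (the gcd) gives the Bezout coefficients s = 12, t = -41.
Result: 229 · (12) + 67 · (-41) = 1.

gcd(229, 67) = 1; s = 12, t = -41 (check: 229·12 + 67·(-41) = 1).


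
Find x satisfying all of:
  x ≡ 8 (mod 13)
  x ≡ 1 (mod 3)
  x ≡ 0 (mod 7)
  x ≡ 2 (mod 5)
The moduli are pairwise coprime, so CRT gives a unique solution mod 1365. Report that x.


Product of moduli M = 13 · 3 · 7 · 5 = 1365.
Merge one congruence at a time:
  Start: x ≡ 8 (mod 13).
  Combine with x ≡ 1 (mod 3); new modulus lcm = 39.
    Write x = 8 + 13·t and substitute into x ≡ 1 (mod 3): 13·t ≡ 1 − 8 = -7 (mod 3).
    Reduce coefficients mod 3: 1·t ≡ 2 (mod 3).
    So t ≡ 2 (mod 3).
    Then x = 8 + 13·2 = 34, valid modulo lcm(13, 3) = 39: x ≡ 34 (mod 39).
  Combine with x ≡ 0 (mod 7); new modulus lcm = 273.
    Write x = 34 + 39·t and substitute into x ≡ 0 (mod 7): 39·t ≡ 0 − 34 = -34 (mod 7).
    Reduce coefficients mod 7: 4·t ≡ 1 (mod 7).
    The inverse of 4 mod 7 is 2 (since 4·2 = 8 = 1·7 + 1), so t ≡ 2·1 = 2 ≡ 2 (mod 7).
    Then x = 34 + 39·2 = 112, valid modulo lcm(39, 7) = 273: x ≡ 112 (mod 273).
  Combine with x ≡ 2 (mod 5); new modulus lcm = 1365.
    Write x = 112 + 273·t and substitute into x ≡ 2 (mod 5): 273·t ≡ 2 − 112 = -110 (mod 5).
    Reduce coefficients mod 5: 3·t ≡ 0 (mod 5).
    The inverse of 3 mod 5 is 2 (since 3·2 = 6 = 1·5 + 1), so t ≡ 2·0 = 0 ≡ 0 (mod 5).
    Then x = 112 + 273·0 = 112, valid modulo lcm(273, 5) = 1365: x ≡ 112 (mod 1365).
Verify against each original: 112 mod 13 = 8, 112 mod 3 = 1, 112 mod 7 = 0, 112 mod 5 = 2.

x ≡ 112 (mod 1365).


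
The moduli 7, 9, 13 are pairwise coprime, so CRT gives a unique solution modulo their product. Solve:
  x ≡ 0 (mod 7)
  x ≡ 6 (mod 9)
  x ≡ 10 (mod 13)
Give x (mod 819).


Moduli 7, 9, 13 are pairwise coprime; by CRT there is a unique solution modulo M = 7 · 9 · 13 = 819.
Solve pairwise, accumulating the modulus:
  Start with x ≡ 0 (mod 7).
  Combine with x ≡ 6 (mod 9): since gcd(7, 9) = 1, we get a unique residue mod 63.
    Write x = 0 + 7·t and substitute into x ≡ 6 (mod 9): 7·t ≡ 6 − 0 = 6 (mod 9).
    The inverse of 7 mod 9 is 4 (since 7·4 = 28 = 3·9 + 1), so t ≡ 4·6 = 24 ≡ 6 (mod 9).
    Then x = 0 + 7·6 = 42, valid modulo lcm(7, 9) = 63: x ≡ 42 (mod 63).
  Combine with x ≡ 10 (mod 13): since gcd(63, 13) = 1, we get a unique residue mod 819.
    Write x = 42 + 63·t and substitute into x ≡ 10 (mod 13): 63·t ≡ 10 − 42 = -32 (mod 13).
    Reduce coefficients mod 13: 11·t ≡ 7 (mod 13).
    The inverse of 11 mod 13 is 6 (since 11·6 = 66 = 5·13 + 1), so t ≡ 6·7 = 42 ≡ 3 (mod 13).
    Then x = 42 + 63·3 = 231, valid modulo lcm(63, 13) = 819: x ≡ 231 (mod 819).
Verify: 231 mod 7 = 0 ✓, 231 mod 9 = 6 ✓, 231 mod 13 = 10 ✓.

x ≡ 231 (mod 819).


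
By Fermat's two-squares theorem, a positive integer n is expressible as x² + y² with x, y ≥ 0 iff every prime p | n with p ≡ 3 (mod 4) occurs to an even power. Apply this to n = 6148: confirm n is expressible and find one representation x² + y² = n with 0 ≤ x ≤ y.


Step 1: Factor n = 6148 = 2^2 · 29 · 53.
Step 2: Check the mod-4 condition on each prime factor: 2 = 2 (special); 29 ≡ 1 (mod 4), exponent 1; 53 ≡ 1 (mod 4), exponent 1.
All primes ≡ 3 (mod 4) appear to even exponent (or don't appear), so by the two-squares theorem n IS expressible as a sum of two squares.
Step 3: Build a representation. Group n = k² · m with k = 2 and m = 29 · 53 = 1537 (a product of primes ≡ 1 (mod 4)); a representation of m scales to one of n via (k·x)² + (k·y)² = k²(x² + y²). Each prime p ≡ 1 (mod 4) is itself a sum of two squares; find a² by testing p − a² for a perfect square:
  29: 29 − 1² = 28, 29 − 2² = 25 = 5² ⇒ 29 = 2² + 5².
  53: 53 − 1² = 52, 53 − 2² = 49 = 7² ⇒ 53 = 2² + 7².
  Combine using the Brahmagupta–Fibonacci identity (a² + b²)(c² + d²) = (ac − bd)² + (ad + bc)² = (ac + bd)² + (ad − bc)²:
  29 · 53 = 1537: from (2² + 5²)(2² + 7²), take (2·2 − 5·7, 2·7 + 5·2) = (4 − 35, 14 + 10) = (-31, 24); dropping signs (only squares matter) gives (31, 24); check 31² + 24² = 961 + 576 = 1537 ✓.
  Scale by k = 2: (2·31, 2·24) = (62, 48).
Step 4: Order so x ≤ y and verify: 48² + 62² = 2304 + 3844 = 6148 = n. ✓

n = 6148 = 48² + 62² (one valid representation with x ≤ y).


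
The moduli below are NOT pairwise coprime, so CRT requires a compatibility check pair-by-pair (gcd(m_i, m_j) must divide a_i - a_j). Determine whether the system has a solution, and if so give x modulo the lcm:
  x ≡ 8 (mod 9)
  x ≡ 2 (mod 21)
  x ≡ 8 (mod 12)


Moduli 9, 21, 12 are not pairwise coprime, so CRT works modulo lcm(m_i) when all pairwise compatibility conditions hold.
Pairwise compatibility: gcd(m_i, m_j) must divide a_i - a_j for every pair.
Merge one congruence at a time:
  Start: x ≡ 8 (mod 9).
  Combine with x ≡ 2 (mod 21): gcd(9, 21) = 3; 2 - 8 = -6, which IS divisible by 3, so compatible.
    Write x = 8 + 9·t and substitute into x ≡ 2 (mod 21): 9·t ≡ 2 − 8 = -6 (mod 21).
    Divide the congruence (and modulus) by g = 3: 3·t ≡ -2 (mod 7).
    Reduce coefficients mod 7: 3·t ≡ 5 (mod 7).
    The inverse of 3 mod 7 is 5 (since 3·5 = 15 = 2·7 + 1), so t ≡ 5·5 = 25 ≡ 4 (mod 7).
    Then x = 8 + 9·4 = 44, valid modulo lcm(9, 21) = 63: x ≡ 44 (mod 63).
  Combine with x ≡ 8 (mod 12): gcd(63, 12) = 3; 8 - 44 = -36, which IS divisible by 3, so compatible.
    Write x = 44 + 63·t and substitute into x ≡ 8 (mod 12): 63·t ≡ 8 − 44 = -36 (mod 12).
    Divide the congruence (and modulus) by g = 3: 21·t ≡ -12 (mod 4).
    Reduce coefficients mod 4: 1·t ≡ 0 (mod 4).
    So t ≡ 0 (mod 4).
    Then x = 44 + 63·0 = 44, valid modulo lcm(63, 12) = 252: x ≡ 44 (mod 252).
Verify: 44 mod 9 = 8, 44 mod 21 = 2, 44 mod 12 = 8.

x ≡ 44 (mod 252).


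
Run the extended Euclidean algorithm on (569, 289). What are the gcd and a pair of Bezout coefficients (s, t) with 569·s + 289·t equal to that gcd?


Euclidean algorithm on (569, 289) — divide until remainder is 0:
  569 = 1 · 289 + 280
  289 = 1 · 280 + 9
  280 = 31 · 9 + 1
  9 = 9 · 1 + 0
gcd(569, 289) = 1.
Track Bezout coefficients alongside the remainders: start with r₀ = 569 = a·1 + b·0 (s = 1, t = 0) and r₁ = 289 = a·0 + b·1 (s = 0, t = 1); each new remainder r_{k+1} = r_{k-1} − q_k·r_k inherits s_{k+1} = s_{k-1} − q_k·s_k, t_{k+1} = t_{k-1} − q_k·t_k, so r_k = a·s_k + b·t_k at every step:
  q = 1: r = 280, s = 1 − 1·0 = 1, t = 0 − 1·1 = -1  (check: 569·1 + 289·(-1) = 280)
  q = 1: r = 9, s = 0 − 1·1 = -1, t = 1 − 1·(-1) = 2  (check: 569·(-1) + 289·2 = 9)
  q = 31: r = 1, s = 1 − 31·(-1) = 32, t = -1 − 31·2 = -63  (check: 569·32 + 289·(-63) = 1)
The row with r = 1 (the gcd) gives the Bezout coefficients s = 32, t = -63.
Result: 569 · (32) + 289 · (-63) = 1.

gcd(569, 289) = 1; s = 32, t = -63 (check: 569·32 + 289·(-63) = 1).


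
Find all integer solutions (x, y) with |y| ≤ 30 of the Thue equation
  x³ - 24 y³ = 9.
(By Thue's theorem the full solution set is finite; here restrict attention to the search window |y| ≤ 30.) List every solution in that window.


The equation is x³ - 24y³ = 9. For fixed y, x³ = 24·y³ + 9, so a solution requires the RHS to be a perfect cube.
Strategy: iterate y from -30 to 30, compute RHS = 24·y³ + 9, and check whether it is a (positive or negative) perfect cube.
Check small values of y:
  y = 0: RHS = 9 is not a perfect cube.
  y = 1: RHS = 33 is not a perfect cube.
  y = -1: RHS = -15 is not a perfect cube.
  y = 2: RHS = 201 is not a perfect cube.
  y = -2: RHS = -183 is not a perfect cube.
  y = 3: RHS = 657 is not a perfect cube.
  y = -3: RHS = -639 is not a perfect cube.
Continuing the search up to |y| = 30 finds no solutions either.
No (x, y) in the scanned range satisfies the equation.

No integer solutions with |y| ≤ 30.


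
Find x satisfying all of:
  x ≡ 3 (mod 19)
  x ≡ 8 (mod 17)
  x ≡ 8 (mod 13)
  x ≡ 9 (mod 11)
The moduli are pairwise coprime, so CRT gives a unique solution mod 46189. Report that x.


Product of moduli M = 19 · 17 · 13 · 11 = 46189.
Merge one congruence at a time:
  Start: x ≡ 3 (mod 19).
  Combine with x ≡ 8 (mod 17); new modulus lcm = 323.
    Write x = 3 + 19·t and substitute into x ≡ 8 (mod 17): 19·t ≡ 8 − 3 = 5 (mod 17).
    Reduce coefficients mod 17: 2·t ≡ 5 (mod 17).
    The inverse of 2 mod 17 is 9 (since 2·9 = 18 = 1·17 + 1), so t ≡ 9·5 = 45 ≡ 11 (mod 17).
    Then x = 3 + 19·11 = 212, valid modulo lcm(19, 17) = 323: x ≡ 212 (mod 323).
  Combine with x ≡ 8 (mod 13); new modulus lcm = 4199.
    Write x = 212 + 323·t and substitute into x ≡ 8 (mod 13): 323·t ≡ 8 − 212 = -204 (mod 13).
    Reduce coefficients mod 13: 11·t ≡ 4 (mod 13).
    The inverse of 11 mod 13 is 6 (since 11·6 = 66 = 5·13 + 1), so t ≡ 6·4 = 24 ≡ 11 (mod 13).
    Then x = 212 + 323·11 = 3765, valid modulo lcm(323, 13) = 4199: x ≡ 3765 (mod 4199).
  Combine with x ≡ 9 (mod 11); new modulus lcm = 46189.
    Write x = 3765 + 4199·t and substitute into x ≡ 9 (mod 11): 4199·t ≡ 9 − 3765 = -3756 (mod 11).
    Reduce coefficients mod 11: 8·t ≡ 6 (mod 11).
    The inverse of 8 mod 11 is 7 (since 8·7 = 56 = 5·11 + 1), so t ≡ 7·6 = 42 ≡ 9 (mod 11).
    Then x = 3765 + 4199·9 = 41556, valid modulo lcm(4199, 11) = 46189: x ≡ 41556 (mod 46189).
Verify against each original: 41556 mod 19 = 3, 41556 mod 17 = 8, 41556 mod 13 = 8, 41556 mod 11 = 9.

x ≡ 41556 (mod 46189).


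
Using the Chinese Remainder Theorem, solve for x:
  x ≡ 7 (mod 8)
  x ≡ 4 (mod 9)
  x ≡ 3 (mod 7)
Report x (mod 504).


Moduli 8, 9, 7 are pairwise coprime; by CRT there is a unique solution modulo M = 8 · 9 · 7 = 504.
Solve pairwise, accumulating the modulus:
  Start with x ≡ 7 (mod 8).
  Combine with x ≡ 4 (mod 9): since gcd(8, 9) = 1, we get a unique residue mod 72.
    Write x = 7 + 8·t and substitute into x ≡ 4 (mod 9): 8·t ≡ 4 − 7 = -3 (mod 9).
    Reduce coefficients mod 9: 8·t ≡ 6 (mod 9).
    The inverse of 8 mod 9 is 8 (since 8·8 = 64 = 7·9 + 1), so t ≡ 8·6 = 48 ≡ 3 (mod 9).
    Then x = 7 + 8·3 = 31, valid modulo lcm(8, 9) = 72: x ≡ 31 (mod 72).
  Combine with x ≡ 3 (mod 7): since gcd(72, 7) = 1, we get a unique residue mod 504.
    Write x = 31 + 72·t and substitute into x ≡ 3 (mod 7): 72·t ≡ 3 − 31 = -28 (mod 7).
    Reduce coefficients mod 7: 2·t ≡ 0 (mod 7).
    The inverse of 2 mod 7 is 4 (since 2·4 = 8 = 1·7 + 1), so t ≡ 4·0 = 0 ≡ 0 (mod 7).
    Then x = 31 + 72·0 = 31, valid modulo lcm(72, 7) = 504: x ≡ 31 (mod 504).
Verify: 31 mod 8 = 7 ✓, 31 mod 9 = 4 ✓, 31 mod 7 = 3 ✓.

x ≡ 31 (mod 504).


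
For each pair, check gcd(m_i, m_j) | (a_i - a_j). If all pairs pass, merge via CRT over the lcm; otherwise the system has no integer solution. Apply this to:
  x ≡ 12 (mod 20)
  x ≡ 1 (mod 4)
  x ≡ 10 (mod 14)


Moduli 20, 4, 14 are not pairwise coprime, so CRT works modulo lcm(m_i) when all pairwise compatibility conditions hold.
Pairwise compatibility: gcd(m_i, m_j) must divide a_i - a_j for every pair.
Merge one congruence at a time:
  Start: x ≡ 12 (mod 20).
  Combine with x ≡ 1 (mod 4): gcd(20, 4) = 4, and 1 - 12 = -11 is NOT divisible by 4.
    ⇒ system is inconsistent (no integer solution).

No solution (the system is inconsistent).


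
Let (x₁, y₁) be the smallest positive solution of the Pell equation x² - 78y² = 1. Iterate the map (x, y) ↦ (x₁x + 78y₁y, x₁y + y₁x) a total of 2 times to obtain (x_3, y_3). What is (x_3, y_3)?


Step 1: Find the fundamental solution (x₁, y₁) of x² - 78y² = 1.
  Expand √78 as a continued fraction. a₀ = ⌊√78⌋ = 8; iterate m_{k+1} = d_k·a_k − m_k, d_{k+1} = (78 − m_{k+1}²)/d_k, a_{k+1} = ⌊(a₀ + m_{k+1})/d_{k+1}⌋ (starting m₀ = 0, d₀ = 1), with convergents p_k = a_k·p_{k-1} + p_{k-2}, q_k = a_k·q_{k-1} + q_{k-2} (p₋₁ = 1, q₋₁ = 0):
  k = 0: a₀ = 8; p₀/q₀ = 8/1; p₀² − 78·q₀² = 64 − 78 = -14.
  k = 1: m = 8, d = 14, a = ⌊(8 + 8)/14⌋ = 1; p/q = (1·8 + 1)/(1·1 + 0) = 9/1; p² − 78·q² = 81 − 78 = 3.
  k = 2: m = 6, d = 3, a = ⌊(8 + 6)/3⌋ = 4; p/q = (4·9 + 8)/(4·1 + 1) = 44/5; p² − 78·q² = 1936 − 1950 = -14.
  k = 3: m = 6, d = 14, a = ⌊(8 + 6)/14⌋ = 1; p/q = (1·44 + 9)/(1·5 + 1) = 53/6; p² − 78·q² = 2809 − 2808 = 1.
  The first convergent with p² − 78·q² = 1 gives the fundamental solution (x₁, y₁) = (53, 6).
Step 2: Apply the recurrence (x_{n+1}, y_{n+1}) = (x₁x_n + 78y₁y_n, x₁y_n + y₁x_n) repeatedly.
  From (x_1, y_1) = (53, 6): x_2 = 53·53 + 78·6·6 = 5617; y_2 = 53·6 + 6·53 = 636.
  From (x_2, y_2) = (5617, 636): x_3 = 53·5617 + 78·6·636 = 595349; y_3 = 53·636 + 6·5617 = 67410.
Step 3: Verify x_3² - 78·y_3² = 354440431801 - 354440431800 = 1 (should be 1). ✓

(x_1, y_1) = (53, 6); (x_3, y_3) = (595349, 67410).


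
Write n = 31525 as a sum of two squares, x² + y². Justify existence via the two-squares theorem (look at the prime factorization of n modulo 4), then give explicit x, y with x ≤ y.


Step 1: Factor n = 31525 = 5^2 · 13 · 97.
Step 2: Check the mod-4 condition on each prime factor: 5 ≡ 1 (mod 4), exponent 2; 13 ≡ 1 (mod 4), exponent 1; 97 ≡ 1 (mod 4), exponent 1.
All primes ≡ 3 (mod 4) appear to even exponent (or don't appear), so by the two-squares theorem n IS expressible as a sum of two squares.
Step 3: Build a representation. Group n = k² · m with k = 5 and m = 13 · 97 = 1261 (a product of primes ≡ 1 (mod 4)); a representation of m scales to one of n via (k·x)² + (k·y)² = k²(x² + y²). Each prime p ≡ 1 (mod 4) is itself a sum of two squares; find a² by testing p − a² for a perfect square:
  13: 13 − 1² = 12, 13 − 2² = 9 = 3² ⇒ 13 = 2² + 3².
  97: 97 − 1² = 96, 97 − 2² = 93, 97 − 3² = 88, 97 − 4² = 81 = 9² ⇒ 97 = 4² + 9².
  Combine using the Brahmagupta–Fibonacci identity (a² + b²)(c² + d²) = (ac − bd)² + (ad + bc)² = (ac + bd)² + (ad − bc)²:
  13 · 97 = 1261: from (2² + 3²)(4² + 9²), take (2·4 − 3·9, 2·9 + 3·4) = (8 − 27, 18 + 12) = (-19, 30); dropping signs (only squares matter) gives (19, 30); check 19² + 30² = 361 + 900 = 1261 ✓.
  Scale by k = 5: (5·19, 5·30) = (95, 150).
Step 4: Order so x ≤ y and verify: 95² + 150² = 9025 + 22500 = 31525 = n. ✓

n = 31525 = 95² + 150² (one valid representation with x ≤ y).


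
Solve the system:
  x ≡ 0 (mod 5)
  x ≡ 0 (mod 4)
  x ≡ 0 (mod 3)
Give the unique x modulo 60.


Moduli 5, 4, 3 are pairwise coprime; by CRT there is a unique solution modulo M = 5 · 4 · 3 = 60.
Solve pairwise, accumulating the modulus:
  Start with x ≡ 0 (mod 5).
  Combine with x ≡ 0 (mod 4): since gcd(5, 4) = 1, we get a unique residue mod 20.
    Write x = 0 + 5·t and substitute into x ≡ 0 (mod 4): 5·t ≡ 0 − 0 = 0 (mod 4).
    Reduce coefficients mod 4: 1·t ≡ 0 (mod 4).
    So t ≡ 0 (mod 4).
    Then x = 0 + 5·0 = 0, valid modulo lcm(5, 4) = 20: x ≡ 0 (mod 20).
  Combine with x ≡ 0 (mod 3): since gcd(20, 3) = 1, we get a unique residue mod 60.
    Write x = 0 + 20·t and substitute into x ≡ 0 (mod 3): 20·t ≡ 0 − 0 = 0 (mod 3).
    Reduce coefficients mod 3: 2·t ≡ 0 (mod 3).
    The inverse of 2 mod 3 is 2 (since 2·2 = 4 = 1·3 + 1), so t ≡ 2·0 = 0 ≡ 0 (mod 3).
    Then x = 0 + 20·0 = 0, valid modulo lcm(20, 3) = 60: x ≡ 0 (mod 60).
Verify: 0 mod 5 = 0 ✓, 0 mod 4 = 0 ✓, 0 mod 3 = 0 ✓.

x ≡ 0 (mod 60).


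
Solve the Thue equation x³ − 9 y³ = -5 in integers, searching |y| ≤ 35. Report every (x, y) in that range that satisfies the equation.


The equation is x³ - 9y³ = -5. For fixed y, x³ = 9·y³ − 5, so a solution requires the RHS to be a perfect cube.
Strategy: iterate y from -35 to 35, compute RHS = 9·y³ − 5, and check whether it is a (positive or negative) perfect cube.
Check small values of y:
  y = 0: RHS = -5 is not a perfect cube.
  y = 1: RHS = 4 is not a perfect cube.
  y = -1: RHS = -14 is not a perfect cube.
  y = 2: RHS = 67 is not a perfect cube.
  y = -2: RHS = -77 is not a perfect cube.
  y = 3: RHS = 238 is not a perfect cube.
  y = -3: RHS = -248 is not a perfect cube.
Continuing the search up to |y| = 35 finds no solutions either.
No (x, y) in the scanned range satisfies the equation.

No integer solutions with |y| ≤ 35.


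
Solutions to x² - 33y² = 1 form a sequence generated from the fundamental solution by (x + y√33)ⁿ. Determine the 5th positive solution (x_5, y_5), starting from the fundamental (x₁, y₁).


Step 1: Find the fundamental solution (x₁, y₁) of x² - 33y² = 1.
  Expand √33 as a continued fraction. a₀ = ⌊√33⌋ = 5; iterate m_{k+1} = d_k·a_k − m_k, d_{k+1} = (33 − m_{k+1}²)/d_k, a_{k+1} = ⌊(a₀ + m_{k+1})/d_{k+1}⌋ (starting m₀ = 0, d₀ = 1), with convergents p_k = a_k·p_{k-1} + p_{k-2}, q_k = a_k·q_{k-1} + q_{k-2} (p₋₁ = 1, q₋₁ = 0):
  k = 0: a₀ = 5; p₀/q₀ = 5/1; p₀² − 33·q₀² = 25 − 33 = -8.
  k = 1: m = 5, d = 8, a = ⌊(5 + 5)/8⌋ = 1; p/q = (1·5 + 1)/(1·1 + 0) = 6/1; p² − 33·q² = 36 − 33 = 3.
  k = 2: m = 3, d = 3, a = ⌊(5 + 3)/3⌋ = 2; p/q = (2·6 + 5)/(2·1 + 1) = 17/3; p² − 33·q² = 289 − 297 = -8.
  k = 3: m = 3, d = 8, a = ⌊(5 + 3)/8⌋ = 1; p/q = (1·17 + 6)/(1·3 + 1) = 23/4; p² − 33·q² = 529 − 528 = 1.
  The first convergent with p² − 33·q² = 1 gives the fundamental solution (x₁, y₁) = (23, 4).
Step 2: Apply the recurrence (x_{n+1}, y_{n+1}) = (x₁x_n + 33y₁y_n, x₁y_n + y₁x_n) repeatedly.
  From (x_1, y_1) = (23, 4): x_2 = 23·23 + 33·4·4 = 1057; y_2 = 23·4 + 4·23 = 184.
  From (x_2, y_2) = (1057, 184): x_3 = 23·1057 + 33·4·184 = 48599; y_3 = 23·184 + 4·1057 = 8460.
  From (x_3, y_3) = (48599, 8460): x_4 = 23·48599 + 33·4·8460 = 2234497; y_4 = 23·8460 + 4·48599 = 388976.
  From (x_4, y_4) = (2234497, 388976): x_5 = 23·2234497 + 33·4·388976 = 102738263; y_5 = 23·388976 + 4·2234497 = 17884436.
Step 3: Verify x_5² - 33·y_5² = 10555150684257169 - 10555150684257168 = 1 (should be 1). ✓

(x_1, y_1) = (23, 4); (x_5, y_5) = (102738263, 17884436).


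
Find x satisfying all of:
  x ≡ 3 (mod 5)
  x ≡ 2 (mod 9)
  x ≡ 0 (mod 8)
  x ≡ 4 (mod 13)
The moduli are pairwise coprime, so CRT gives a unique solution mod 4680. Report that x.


Product of moduli M = 5 · 9 · 8 · 13 = 4680.
Merge one congruence at a time:
  Start: x ≡ 3 (mod 5).
  Combine with x ≡ 2 (mod 9); new modulus lcm = 45.
    Write x = 3 + 5·t and substitute into x ≡ 2 (mod 9): 5·t ≡ 2 − 3 = -1 (mod 9).
    Reduce coefficients mod 9: 5·t ≡ 8 (mod 9).
    The inverse of 5 mod 9 is 2 (since 5·2 = 10 = 1·9 + 1), so t ≡ 2·8 = 16 ≡ 7 (mod 9).
    Then x = 3 + 5·7 = 38, valid modulo lcm(5, 9) = 45: x ≡ 38 (mod 45).
  Combine with x ≡ 0 (mod 8); new modulus lcm = 360.
    Write x = 38 + 45·t and substitute into x ≡ 0 (mod 8): 45·t ≡ 0 − 38 = -38 (mod 8).
    Reduce coefficients mod 8: 5·t ≡ 2 (mod 8).
    The inverse of 5 mod 8 is 5 (since 5·5 = 25 = 3·8 + 1), so t ≡ 5·2 = 10 ≡ 2 (mod 8).
    Then x = 38 + 45·2 = 128, valid modulo lcm(45, 8) = 360: x ≡ 128 (mod 360).
  Combine with x ≡ 4 (mod 13); new modulus lcm = 4680.
    Write x = 128 + 360·t and substitute into x ≡ 4 (mod 13): 360·t ≡ 4 − 128 = -124 (mod 13).
    Reduce coefficients mod 13: 9·t ≡ 6 (mod 13).
    The inverse of 9 mod 13 is 3 (since 9·3 = 27 = 2·13 + 1), so t ≡ 3·6 = 18 ≡ 5 (mod 13).
    Then x = 128 + 360·5 = 1928, valid modulo lcm(360, 13) = 4680: x ≡ 1928 (mod 4680).
Verify against each original: 1928 mod 5 = 3, 1928 mod 9 = 2, 1928 mod 8 = 0, 1928 mod 13 = 4.

x ≡ 1928 (mod 4680).


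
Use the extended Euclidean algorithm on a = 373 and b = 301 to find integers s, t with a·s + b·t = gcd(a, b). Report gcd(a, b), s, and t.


Euclidean algorithm on (373, 301) — divide until remainder is 0:
  373 = 1 · 301 + 72
  301 = 4 · 72 + 13
  72 = 5 · 13 + 7
  13 = 1 · 7 + 6
  7 = 1 · 6 + 1
  6 = 6 · 1 + 0
gcd(373, 301) = 1.
Track Bezout coefficients alongside the remainders: start with r₀ = 373 = a·1 + b·0 (s = 1, t = 0) and r₁ = 301 = a·0 + b·1 (s = 0, t = 1); each new remainder r_{k+1} = r_{k-1} − q_k·r_k inherits s_{k+1} = s_{k-1} − q_k·s_k, t_{k+1} = t_{k-1} − q_k·t_k, so r_k = a·s_k + b·t_k at every step:
  q = 1: r = 72, s = 1 − 1·0 = 1, t = 0 − 1·1 = -1  (check: 373·1 + 301·(-1) = 72)
  q = 4: r = 13, s = 0 − 4·1 = -4, t = 1 − 4·(-1) = 5  (check: 373·(-4) + 301·5 = 13)
  q = 5: r = 7, s = 1 − 5·(-4) = 21, t = -1 − 5·5 = -26  (check: 373·21 + 301·(-26) = 7)
  q = 1: r = 6, s = -4 − 1·21 = -25, t = 5 − 1·(-26) = 31  (check: 373·(-25) + 301·31 = 6)
  q = 1: r = 1, s = 21 − 1·(-25) = 46, t = -26 − 1·31 = -57  (check: 373·46 + 301·(-57) = 1)
The row with r = 1 (the gcd) gives the Bezout coefficients s = 46, t = -57.
Result: 373 · (46) + 301 · (-57) = 1.

gcd(373, 301) = 1; s = 46, t = -57 (check: 373·46 + 301·(-57) = 1).


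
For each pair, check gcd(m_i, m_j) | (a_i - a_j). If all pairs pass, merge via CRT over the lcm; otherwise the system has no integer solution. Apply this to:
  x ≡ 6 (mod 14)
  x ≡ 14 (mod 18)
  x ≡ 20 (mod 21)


Moduli 14, 18, 21 are not pairwise coprime, so CRT works modulo lcm(m_i) when all pairwise compatibility conditions hold.
Pairwise compatibility: gcd(m_i, m_j) must divide a_i - a_j for every pair.
Merge one congruence at a time:
  Start: x ≡ 6 (mod 14).
  Combine with x ≡ 14 (mod 18): gcd(14, 18) = 2; 14 - 6 = 8, which IS divisible by 2, so compatible.
    Write x = 6 + 14·t and substitute into x ≡ 14 (mod 18): 14·t ≡ 14 − 6 = 8 (mod 18).
    Divide the congruence (and modulus) by g = 2: 7·t ≡ 4 (mod 9).
    The inverse of 7 mod 9 is 4 (since 7·4 = 28 = 3·9 + 1), so t ≡ 4·4 = 16 ≡ 7 (mod 9).
    Then x = 6 + 14·7 = 104, valid modulo lcm(14, 18) = 126: x ≡ 104 (mod 126).
  Combine with x ≡ 20 (mod 21): gcd(126, 21) = 21; 20 - 104 = -84, which IS divisible by 21, so compatible.
    Write x = 104 + 126·t and substitute into x ≡ 20 (mod 21): 126·t ≡ 20 − 104 = -84 (mod 21).
    Divide the congruence (and modulus) by g = 21: 6·t ≡ -4 (mod 1).
    Modulo 1 every t works; take t = 0.
    Then x = 104 + 126·0 = 104, valid modulo lcm(126, 21) = 126: x ≡ 104 (mod 126).
Verify: 104 mod 14 = 6, 104 mod 18 = 14, 104 mod 21 = 20.

x ≡ 104 (mod 126).


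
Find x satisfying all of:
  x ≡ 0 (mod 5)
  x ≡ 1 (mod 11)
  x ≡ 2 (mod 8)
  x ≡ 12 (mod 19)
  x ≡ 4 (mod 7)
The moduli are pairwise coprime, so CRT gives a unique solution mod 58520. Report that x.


Product of moduli M = 5 · 11 · 8 · 19 · 7 = 58520.
Merge one congruence at a time:
  Start: x ≡ 0 (mod 5).
  Combine with x ≡ 1 (mod 11); new modulus lcm = 55.
    Write x = 0 + 5·t and substitute into x ≡ 1 (mod 11): 5·t ≡ 1 − 0 = 1 (mod 11).
    The inverse of 5 mod 11 is 9 (since 5·9 = 45 = 4·11 + 1), so t ≡ 9·1 = 9 ≡ 9 (mod 11).
    Then x = 0 + 5·9 = 45, valid modulo lcm(5, 11) = 55: x ≡ 45 (mod 55).
  Combine with x ≡ 2 (mod 8); new modulus lcm = 440.
    Write x = 45 + 55·t and substitute into x ≡ 2 (mod 8): 55·t ≡ 2 − 45 = -43 (mod 8).
    Reduce coefficients mod 8: 7·t ≡ 5 (mod 8).
    The inverse of 7 mod 8 is 7 (since 7·7 = 49 = 6·8 + 1), so t ≡ 7·5 = 35 ≡ 3 (mod 8).
    Then x = 45 + 55·3 = 210, valid modulo lcm(55, 8) = 440: x ≡ 210 (mod 440).
  Combine with x ≡ 12 (mod 19); new modulus lcm = 8360.
    Write x = 210 + 440·t and substitute into x ≡ 12 (mod 19): 440·t ≡ 12 − 210 = -198 (mod 19).
    Reduce coefficients mod 19: 3·t ≡ 11 (mod 19).
    The inverse of 3 mod 19 is 13 (since 3·13 = 39 = 2·19 + 1), so t ≡ 13·11 = 143 ≡ 10 (mod 19).
    Then x = 210 + 440·10 = 4610, valid modulo lcm(440, 19) = 8360: x ≡ 4610 (mod 8360).
  Combine with x ≡ 4 (mod 7); new modulus lcm = 58520.
    Write x = 4610 + 8360·t and substitute into x ≡ 4 (mod 7): 8360·t ≡ 4 − 4610 = -4606 (mod 7).
    Reduce coefficients mod 7: 2·t ≡ 0 (mod 7).
    The inverse of 2 mod 7 is 4 (since 2·4 = 8 = 1·7 + 1), so t ≡ 4·0 = 0 ≡ 0 (mod 7).
    Then x = 4610 + 8360·0 = 4610, valid modulo lcm(8360, 7) = 58520: x ≡ 4610 (mod 58520).
Verify against each original: 4610 mod 5 = 0, 4610 mod 11 = 1, 4610 mod 8 = 2, 4610 mod 19 = 12, 4610 mod 7 = 4.

x ≡ 4610 (mod 58520).


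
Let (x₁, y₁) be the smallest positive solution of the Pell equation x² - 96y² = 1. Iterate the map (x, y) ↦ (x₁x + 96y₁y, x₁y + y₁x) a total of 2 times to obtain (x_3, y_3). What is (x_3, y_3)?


Step 1: Find the fundamental solution (x₁, y₁) of x² - 96y² = 1.
  Expand √96 as a continued fraction. a₀ = ⌊√96⌋ = 9; iterate m_{k+1} = d_k·a_k − m_k, d_{k+1} = (96 − m_{k+1}²)/d_k, a_{k+1} = ⌊(a₀ + m_{k+1})/d_{k+1}⌋ (starting m₀ = 0, d₀ = 1), with convergents p_k = a_k·p_{k-1} + p_{k-2}, q_k = a_k·q_{k-1} + q_{k-2} (p₋₁ = 1, q₋₁ = 0):
  k = 0: a₀ = 9; p₀/q₀ = 9/1; p₀² − 96·q₀² = 81 − 96 = -15.
  k = 1: m = 9, d = 15, a = ⌊(9 + 9)/15⌋ = 1; p/q = (1·9 + 1)/(1·1 + 0) = 10/1; p² − 96·q² = 100 − 96 = 4.
  k = 2: m = 6, d = 4, a = ⌊(9 + 6)/4⌋ = 3; p/q = (3·10 + 9)/(3·1 + 1) = 39/4; p² − 96·q² = 1521 − 1536 = -15.
  k = 3: m = 6, d = 15, a = ⌊(9 + 6)/15⌋ = 1; p/q = (1·39 + 10)/(1·4 + 1) = 49/5; p² − 96·q² = 2401 − 2400 = 1.
  The first convergent with p² − 96·q² = 1 gives the fundamental solution (x₁, y₁) = (49, 5).
Step 2: Apply the recurrence (x_{n+1}, y_{n+1}) = (x₁x_n + 96y₁y_n, x₁y_n + y₁x_n) repeatedly.
  From (x_1, y_1) = (49, 5): x_2 = 49·49 + 96·5·5 = 4801; y_2 = 49·5 + 5·49 = 490.
  From (x_2, y_2) = (4801, 490): x_3 = 49·4801 + 96·5·490 = 470449; y_3 = 49·490 + 5·4801 = 48015.
Step 3: Verify x_3² - 96·y_3² = 221322261601 - 221322261600 = 1 (should be 1). ✓

(x_1, y_1) = (49, 5); (x_3, y_3) = (470449, 48015).


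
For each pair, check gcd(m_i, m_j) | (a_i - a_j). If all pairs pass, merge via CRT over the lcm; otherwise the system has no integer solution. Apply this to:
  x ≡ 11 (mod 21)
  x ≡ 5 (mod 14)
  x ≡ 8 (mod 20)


Moduli 21, 14, 20 are not pairwise coprime, so CRT works modulo lcm(m_i) when all pairwise compatibility conditions hold.
Pairwise compatibility: gcd(m_i, m_j) must divide a_i - a_j for every pair.
Merge one congruence at a time:
  Start: x ≡ 11 (mod 21).
  Combine with x ≡ 5 (mod 14): gcd(21, 14) = 7, and 5 - 11 = -6 is NOT divisible by 7.
    ⇒ system is inconsistent (no integer solution).

No solution (the system is inconsistent).


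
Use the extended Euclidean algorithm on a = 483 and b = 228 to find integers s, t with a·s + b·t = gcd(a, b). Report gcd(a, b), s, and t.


Euclidean algorithm on (483, 228) — divide until remainder is 0:
  483 = 2 · 228 + 27
  228 = 8 · 27 + 12
  27 = 2 · 12 + 3
  12 = 4 · 3 + 0
gcd(483, 228) = 3.
Track Bezout coefficients alongside the remainders: start with r₀ = 483 = a·1 + b·0 (s = 1, t = 0) and r₁ = 228 = a·0 + b·1 (s = 0, t = 1); each new remainder r_{k+1} = r_{k-1} − q_k·r_k inherits s_{k+1} = s_{k-1} − q_k·s_k, t_{k+1} = t_{k-1} − q_k·t_k, so r_k = a·s_k + b·t_k at every step:
  q = 2: r = 27, s = 1 − 2·0 = 1, t = 0 − 2·1 = -2  (check: 483·1 + 228·(-2) = 27)
  q = 8: r = 12, s = 0 − 8·1 = -8, t = 1 − 8·(-2) = 17  (check: 483·(-8) + 228·17 = 12)
  q = 2: r = 3, s = 1 − 2·(-8) = 17, t = -2 − 2·17 = -36  (check: 483·17 + 228·(-36) = 3)
The row with r = 3 (the gcd) gives the Bezout coefficients s = 17, t = -36.
Result: 483 · (17) + 228 · (-36) = 3.

gcd(483, 228) = 3; s = 17, t = -36 (check: 483·17 + 228·(-36) = 3).


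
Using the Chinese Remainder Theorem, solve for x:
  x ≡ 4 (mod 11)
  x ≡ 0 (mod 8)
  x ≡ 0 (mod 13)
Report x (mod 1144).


Moduli 11, 8, 13 are pairwise coprime; by CRT there is a unique solution modulo M = 11 · 8 · 13 = 1144.
Solve pairwise, accumulating the modulus:
  Start with x ≡ 4 (mod 11).
  Combine with x ≡ 0 (mod 8): since gcd(11, 8) = 1, we get a unique residue mod 88.
    Write x = 4 + 11·t and substitute into x ≡ 0 (mod 8): 11·t ≡ 0 − 4 = -4 (mod 8).
    Reduce coefficients mod 8: 3·t ≡ 4 (mod 8).
    The inverse of 3 mod 8 is 3 (since 3·3 = 9 = 1·8 + 1), so t ≡ 3·4 = 12 ≡ 4 (mod 8).
    Then x = 4 + 11·4 = 48, valid modulo lcm(11, 8) = 88: x ≡ 48 (mod 88).
  Combine with x ≡ 0 (mod 13): since gcd(88, 13) = 1, we get a unique residue mod 1144.
    Write x = 48 + 88·t and substitute into x ≡ 0 (mod 13): 88·t ≡ 0 − 48 = -48 (mod 13).
    Reduce coefficients mod 13: 10·t ≡ 4 (mod 13).
    The inverse of 10 mod 13 is 4 (since 10·4 = 40 = 3·13 + 1), so t ≡ 4·4 = 16 ≡ 3 (mod 13).
    Then x = 48 + 88·3 = 312, valid modulo lcm(88, 13) = 1144: x ≡ 312 (mod 1144).
Verify: 312 mod 11 = 4 ✓, 312 mod 8 = 0 ✓, 312 mod 13 = 0 ✓.

x ≡ 312 (mod 1144).


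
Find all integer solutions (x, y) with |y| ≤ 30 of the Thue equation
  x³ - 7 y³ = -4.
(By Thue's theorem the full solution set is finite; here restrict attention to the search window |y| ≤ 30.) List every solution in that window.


The equation is x³ - 7y³ = -4. For fixed y, x³ = 7·y³ − 4, so a solution requires the RHS to be a perfect cube.
Strategy: iterate y from -30 to 30, compute RHS = 7·y³ − 4, and check whether it is a (positive or negative) perfect cube.
Check small values of y:
  y = 0: RHS = -4 is not a perfect cube.
  y = 1: RHS = 3 is not a perfect cube.
  y = -1: RHS = -11 is not a perfect cube.
  y = 2: RHS = 52 is not a perfect cube.
  y = -2: RHS = -60 is not a perfect cube.
  y = 3: RHS = 185 is not a perfect cube.
  y = -3: RHS = -193 is not a perfect cube.
Continuing the search up to |y| = 30 finds no solutions either.
No (x, y) in the scanned range satisfies the equation.

No integer solutions with |y| ≤ 30.


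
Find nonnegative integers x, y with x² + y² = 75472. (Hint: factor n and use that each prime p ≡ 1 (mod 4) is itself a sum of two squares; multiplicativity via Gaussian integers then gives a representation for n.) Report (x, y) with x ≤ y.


Step 1: Factor n = 75472 = 2^4 · 53 · 89.
Step 2: Check the mod-4 condition on each prime factor: 2 = 2 (special); 53 ≡ 1 (mod 4), exponent 1; 89 ≡ 1 (mod 4), exponent 1.
All primes ≡ 3 (mod 4) appear to even exponent (or don't appear), so by the two-squares theorem n IS expressible as a sum of two squares.
Step 3: Build a representation. Group n = k² · m with k = 4 and m = 53 · 89 = 4717 (a product of primes ≡ 1 (mod 4)); a representation of m scales to one of n via (k·x)² + (k·y)² = k²(x² + y²). Each prime p ≡ 1 (mod 4) is itself a sum of two squares; find a² by testing p − a² for a perfect square:
  53: 53 − 1² = 52, 53 − 2² = 49 = 7² ⇒ 53 = 2² + 7².
  89: 89 − 1² = 88, 89 − 2² = 85, 89 − 3² = 80, 89 − 4² = 73, 89 − 5² = 64 = 8² ⇒ 89 = 5² + 8².
  Combine using the Brahmagupta–Fibonacci identity (a² + b²)(c² + d²) = (ac − bd)² + (ad + bc)² = (ac + bd)² + (ad − bc)²:
  53 · 89 = 4717: from (2² + 7²)(5² + 8²), take (2·5 − 7·8, 2·8 + 7·5) = (10 − 56, 16 + 35) = (-46, 51); dropping signs (only squares matter) gives (46, 51); check 46² + 51² = 2116 + 2601 = 4717 ✓.
  Scale by k = 4: (4·46, 4·51) = (184, 204).
Step 4: Order so x ≤ y and verify: 184² + 204² = 33856 + 41616 = 75472 = n. ✓

n = 75472 = 184² + 204² (one valid representation with x ≤ y).


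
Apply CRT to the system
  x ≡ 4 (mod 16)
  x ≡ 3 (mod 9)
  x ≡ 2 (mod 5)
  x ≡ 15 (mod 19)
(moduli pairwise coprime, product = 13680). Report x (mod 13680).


Product of moduli M = 16 · 9 · 5 · 19 = 13680.
Merge one congruence at a time:
  Start: x ≡ 4 (mod 16).
  Combine with x ≡ 3 (mod 9); new modulus lcm = 144.
    Write x = 4 + 16·t and substitute into x ≡ 3 (mod 9): 16·t ≡ 3 − 4 = -1 (mod 9).
    Reduce coefficients mod 9: 7·t ≡ 8 (mod 9).
    The inverse of 7 mod 9 is 4 (since 7·4 = 28 = 3·9 + 1), so t ≡ 4·8 = 32 ≡ 5 (mod 9).
    Then x = 4 + 16·5 = 84, valid modulo lcm(16, 9) = 144: x ≡ 84 (mod 144).
  Combine with x ≡ 2 (mod 5); new modulus lcm = 720.
    Write x = 84 + 144·t and substitute into x ≡ 2 (mod 5): 144·t ≡ 2 − 84 = -82 (mod 5).
    Reduce coefficients mod 5: 4·t ≡ 3 (mod 5).
    The inverse of 4 mod 5 is 4 (since 4·4 = 16 = 3·5 + 1), so t ≡ 4·3 = 12 ≡ 2 (mod 5).
    Then x = 84 + 144·2 = 372, valid modulo lcm(144, 5) = 720: x ≡ 372 (mod 720).
  Combine with x ≡ 15 (mod 19); new modulus lcm = 13680.
    Write x = 372 + 720·t and substitute into x ≡ 15 (mod 19): 720·t ≡ 15 − 372 = -357 (mod 19).
    Reduce coefficients mod 19: 17·t ≡ 4 (mod 19).
    The inverse of 17 mod 19 is 9 (since 17·9 = 153 = 8·19 + 1), so t ≡ 9·4 = 36 ≡ 17 (mod 19).
    Then x = 372 + 720·17 = 12612, valid modulo lcm(720, 19) = 13680: x ≡ 12612 (mod 13680).
Verify against each original: 12612 mod 16 = 4, 12612 mod 9 = 3, 12612 mod 5 = 2, 12612 mod 19 = 15.

x ≡ 12612 (mod 13680).


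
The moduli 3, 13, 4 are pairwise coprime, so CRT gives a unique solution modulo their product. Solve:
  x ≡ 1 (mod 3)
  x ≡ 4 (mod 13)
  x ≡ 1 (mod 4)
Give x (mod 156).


Moduli 3, 13, 4 are pairwise coprime; by CRT there is a unique solution modulo M = 3 · 13 · 4 = 156.
Solve pairwise, accumulating the modulus:
  Start with x ≡ 1 (mod 3).
  Combine with x ≡ 4 (mod 13): since gcd(3, 13) = 1, we get a unique residue mod 39.
    Write x = 1 + 3·t and substitute into x ≡ 4 (mod 13): 3·t ≡ 4 − 1 = 3 (mod 13).
    The inverse of 3 mod 13 is 9 (since 3·9 = 27 = 2·13 + 1), so t ≡ 9·3 = 27 ≡ 1 (mod 13).
    Then x = 1 + 3·1 = 4, valid modulo lcm(3, 13) = 39: x ≡ 4 (mod 39).
  Combine with x ≡ 1 (mod 4): since gcd(39, 4) = 1, we get a unique residue mod 156.
    Write x = 4 + 39·t and substitute into x ≡ 1 (mod 4): 39·t ≡ 1 − 4 = -3 (mod 4).
    Reduce coefficients mod 4: 3·t ≡ 1 (mod 4).
    The inverse of 3 mod 4 is 3 (since 3·3 = 9 = 2·4 + 1), so t ≡ 3·1 = 3 ≡ 3 (mod 4).
    Then x = 4 + 39·3 = 121, valid modulo lcm(39, 4) = 156: x ≡ 121 (mod 156).
Verify: 121 mod 3 = 1 ✓, 121 mod 13 = 4 ✓, 121 mod 4 = 1 ✓.

x ≡ 121 (mod 156).


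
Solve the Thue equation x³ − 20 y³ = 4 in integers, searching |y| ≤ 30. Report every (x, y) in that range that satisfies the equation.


The equation is x³ - 20y³ = 4. For fixed y, x³ = 20·y³ + 4, so a solution requires the RHS to be a perfect cube.
Strategy: iterate y from -30 to 30, compute RHS = 20·y³ + 4, and check whether it is a (positive or negative) perfect cube.
Check small values of y:
  y = 0: RHS = 4 is not a perfect cube.
  y = 1: RHS = 24 is not a perfect cube.
  y = -1: RHS = -16 is not a perfect cube.
  y = 2: RHS = 164 is not a perfect cube.
  y = -2: RHS = -156 is not a perfect cube.
  y = 3: RHS = 544 is not a perfect cube.
  y = -3: RHS = -536 is not a perfect cube.
Continuing the search up to |y| = 30 finds no solutions either.
No (x, y) in the scanned range satisfies the equation.

No integer solutions with |y| ≤ 30.


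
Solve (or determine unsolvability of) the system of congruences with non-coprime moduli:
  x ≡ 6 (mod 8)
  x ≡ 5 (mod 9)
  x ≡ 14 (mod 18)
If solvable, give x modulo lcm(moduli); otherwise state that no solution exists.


Moduli 8, 9, 18 are not pairwise coprime, so CRT works modulo lcm(m_i) when all pairwise compatibility conditions hold.
Pairwise compatibility: gcd(m_i, m_j) must divide a_i - a_j for every pair.
Merge one congruence at a time:
  Start: x ≡ 6 (mod 8).
  Combine with x ≡ 5 (mod 9): gcd(8, 9) = 1; 5 - 6 = -1, which IS divisible by 1, so compatible.
    Write x = 6 + 8·t and substitute into x ≡ 5 (mod 9): 8·t ≡ 5 − 6 = -1 (mod 9).
    Reduce coefficients mod 9: 8·t ≡ 8 (mod 9).
    The inverse of 8 mod 9 is 8 (since 8·8 = 64 = 7·9 + 1), so t ≡ 8·8 = 64 ≡ 1 (mod 9).
    Then x = 6 + 8·1 = 14, valid modulo lcm(8, 9) = 72: x ≡ 14 (mod 72).
  Combine with x ≡ 14 (mod 18): gcd(72, 18) = 18; 14 - 14 = 0, which IS divisible by 18, so compatible.
    Write x = 14 + 72·t and substitute into x ≡ 14 (mod 18): 72·t ≡ 14 − 14 = 0 (mod 18).
    Divide the congruence (and modulus) by g = 18: 4·t ≡ 0 (mod 1).
    Modulo 1 every t works; take t = 0.
    Then x = 14 + 72·0 = 14, valid modulo lcm(72, 18) = 72: x ≡ 14 (mod 72).
Verify: 14 mod 8 = 6, 14 mod 9 = 5, 14 mod 18 = 14.

x ≡ 14 (mod 72).
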